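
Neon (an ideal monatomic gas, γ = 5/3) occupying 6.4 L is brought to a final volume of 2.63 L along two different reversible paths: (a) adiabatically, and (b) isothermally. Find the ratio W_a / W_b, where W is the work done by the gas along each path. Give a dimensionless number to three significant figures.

W_a / W_b ≈ 1.36

Path (a) adiabatic: W = P₁V₁(1 − (V₁/V₂)^(γ−1))/(γ−1) → W_a/(P₁V₁) = -1.214.
Path (b) isothermal: W = P₁V₁ ln(V₂/V₁) → W_b/(P₁V₁) = -0.8893.
W_a / W_b = -1.214 / -0.8893 = 1.365.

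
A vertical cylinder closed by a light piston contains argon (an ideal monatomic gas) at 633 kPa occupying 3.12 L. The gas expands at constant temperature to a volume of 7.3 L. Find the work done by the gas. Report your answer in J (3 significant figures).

Isothermal: W = nRT ln(V₂/V₁) = P₁V₁ ln(V₂/V₁).
P₁V₁ = (633 kPa)(3.12 L) = 1975 J.
W = 1975 × ln(7.3/3.12) = 1975 × 0.85
W_by_gas = 1679 J.

W ≈ 1680 J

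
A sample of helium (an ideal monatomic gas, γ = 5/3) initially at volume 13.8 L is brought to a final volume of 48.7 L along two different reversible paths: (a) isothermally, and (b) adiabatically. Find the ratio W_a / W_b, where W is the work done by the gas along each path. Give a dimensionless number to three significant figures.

Path (a) isothermal: W = P₁V₁ ln(V₂/V₁) → W_a/(P₁V₁) = 1.261.
Path (b) adiabatic: W = P₁V₁(1 − (V₁/V₂)^(γ−1))/(γ−1) → W_b/(P₁V₁) = 0.8529.
W_a / W_b = 1.261 / 0.8529 = 1.479.

W_a / W_b ≈ 1.48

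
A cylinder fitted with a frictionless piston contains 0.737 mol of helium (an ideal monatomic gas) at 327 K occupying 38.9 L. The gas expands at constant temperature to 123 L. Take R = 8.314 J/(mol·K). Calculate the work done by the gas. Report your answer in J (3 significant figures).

W ≈ 2310 J

Isothermal: W = nRT ln(V₂/V₁).
W = (0.737)(8.314)(327) × ln(123/38.9)
  = 2004 × 1.151
W_by_gas = 2307 J.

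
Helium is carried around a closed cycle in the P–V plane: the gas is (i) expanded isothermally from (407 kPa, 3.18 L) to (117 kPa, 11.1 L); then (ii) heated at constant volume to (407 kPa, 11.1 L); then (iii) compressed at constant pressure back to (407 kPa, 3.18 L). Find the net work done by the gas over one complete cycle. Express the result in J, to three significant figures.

W_net ≈ -1610 J

Leg (i): W = PᵢVᵢ ln(V_f/Vᵢ) = (1294) ln(11.1/3.18) = 1618 J.
Leg (ii): W = 0.
Leg (iii): W = PΔV = (407)(3.18 − 11.1) = -3223 J.
W_net = 1618 − 3223 = -1606 J.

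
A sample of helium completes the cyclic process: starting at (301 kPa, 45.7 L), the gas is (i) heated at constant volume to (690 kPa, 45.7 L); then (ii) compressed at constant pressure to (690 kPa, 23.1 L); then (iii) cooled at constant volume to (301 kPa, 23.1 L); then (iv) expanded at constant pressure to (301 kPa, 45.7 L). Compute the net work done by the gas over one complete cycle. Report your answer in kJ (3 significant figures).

W_net ≈ -8.79 kJ

Constant-volume legs do no work.
W(ii) = (690)(23.1 − 45.7) = -15594 J; W(iv) = (301)(45.7 − 23.1) = 6803 J.
W_net = -15594 + 6803 = -8791 J (the counter-clockwise enclosed area).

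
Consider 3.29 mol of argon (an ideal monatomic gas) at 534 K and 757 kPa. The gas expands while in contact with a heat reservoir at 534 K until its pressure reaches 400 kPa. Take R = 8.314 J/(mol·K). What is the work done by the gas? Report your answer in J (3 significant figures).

W ≈ 9320 J

Isothermal process: W = nRT ln(V₂/V₁) = nRT ln(P₁/P₂).
W = (3.29)(8.314)(534) × ln(757/400)
  = 14607 × ln(1.893) = 14607 × 0.6379
W_by_gas = 9317 J.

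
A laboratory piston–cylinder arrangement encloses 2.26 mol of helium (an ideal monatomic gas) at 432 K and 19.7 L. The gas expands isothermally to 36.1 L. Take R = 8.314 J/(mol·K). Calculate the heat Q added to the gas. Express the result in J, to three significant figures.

Isothermal ⇒ ΔU = 0, so Q = W = nRT ln(V₂/V₁).
Q = (2.26)(8.314)(432) ln(36.1/19.7) = 8117 × 0.6057 = 4916 J.

Q ≈ 4920 J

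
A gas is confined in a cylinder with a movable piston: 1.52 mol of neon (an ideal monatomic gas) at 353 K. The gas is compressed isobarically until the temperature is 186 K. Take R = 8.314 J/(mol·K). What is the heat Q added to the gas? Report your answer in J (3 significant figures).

Isobaric: W = nRΔT = (1.52)(8.314)(-167) = -2110 J.
ΔU = nCᵥΔT with Cᵥ = 3R/2: ΔU = (1.52)(12.47)(-167) = -3166 J.
Q = ΔU + W = -3166 − 2110 = -5276 J.

Q ≈ -5280 J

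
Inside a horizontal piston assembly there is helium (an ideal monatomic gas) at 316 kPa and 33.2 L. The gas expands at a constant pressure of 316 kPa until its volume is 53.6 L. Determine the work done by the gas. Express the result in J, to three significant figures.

Isobaric: W = P ΔV.
W = (316 kPa)(53.6 − 33.2 L) = (316)(20.4) = 6446 J.

W ≈ 6450 J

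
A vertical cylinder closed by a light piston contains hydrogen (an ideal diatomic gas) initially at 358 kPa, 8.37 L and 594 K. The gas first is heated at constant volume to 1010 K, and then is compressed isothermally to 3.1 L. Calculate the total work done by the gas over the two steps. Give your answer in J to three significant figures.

Step 1 (isochoric): W = 0 (constant volume).
After step 1: P = 608.7 kPa (V unchanged).
Step 2 (isothermal): W = P₁V₁ ln(V₂/V₁) = (5095) ln(3.1/8.37) = -5061 J.
W_total = 0 − 5061 = -5061 J.

W_total ≈ -5060 J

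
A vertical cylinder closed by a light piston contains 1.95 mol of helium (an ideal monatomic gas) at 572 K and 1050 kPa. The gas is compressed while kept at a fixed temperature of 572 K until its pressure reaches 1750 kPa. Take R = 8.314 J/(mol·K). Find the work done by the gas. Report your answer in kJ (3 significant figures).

Isothermal process: W = nRT ln(V₂/V₁) = nRT ln(P₁/P₂).
W = (1.95)(8.314)(572) × ln(1050/1750)
  = 9273 × ln(0.6) = 9273 × -0.5108
W_by_gas = -4737 J.

W ≈ -4.74 kJ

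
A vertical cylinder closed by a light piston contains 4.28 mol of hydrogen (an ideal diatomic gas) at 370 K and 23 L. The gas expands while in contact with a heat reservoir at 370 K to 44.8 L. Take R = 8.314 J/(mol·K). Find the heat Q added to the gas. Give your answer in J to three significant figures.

Isothermal ⇒ ΔU = 0, so Q = W = nRT ln(V₂/V₁).
Q = (4.28)(8.314)(370) ln(44.8/23) = 13166 × 0.6667 = 8778 J.

Q ≈ 8780 J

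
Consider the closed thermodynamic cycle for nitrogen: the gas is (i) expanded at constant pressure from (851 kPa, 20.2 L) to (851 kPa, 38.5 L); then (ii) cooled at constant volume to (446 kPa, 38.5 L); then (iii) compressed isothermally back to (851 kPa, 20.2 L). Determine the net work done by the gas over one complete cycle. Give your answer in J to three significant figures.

Leg (i): W = PΔV = (851)(38.5 − 20.2) = 15573 J.
Leg (ii): W = 0.
Leg (iii): W = PᵢVᵢ ln(V_f/Vᵢ) = (17171) ln(20.2/38.5) = -11075 J.
W_net = 15573 − 11075 = 4498 J.

W_net ≈ 4500 J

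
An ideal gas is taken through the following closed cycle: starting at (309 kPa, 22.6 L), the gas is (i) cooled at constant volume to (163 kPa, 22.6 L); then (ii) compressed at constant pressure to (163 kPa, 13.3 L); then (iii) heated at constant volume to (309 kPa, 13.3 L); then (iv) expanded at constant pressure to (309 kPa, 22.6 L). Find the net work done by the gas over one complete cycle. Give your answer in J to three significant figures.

Constant-volume legs do no work.
W(ii) = (163)(13.3 − 22.6) = -1516 J; W(iv) = (309)(22.6 − 13.3) = 2874 J.
W_net = -1516 + 2874 = 1358 J (the clockwise enclosed area).

W_net ≈ 1360 J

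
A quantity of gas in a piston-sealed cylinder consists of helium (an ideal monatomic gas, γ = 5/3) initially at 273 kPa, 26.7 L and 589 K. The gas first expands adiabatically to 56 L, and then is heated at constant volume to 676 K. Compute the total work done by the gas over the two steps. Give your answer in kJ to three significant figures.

Step 1 (adiabatic): W = (P₁V₁ − P₂V₂)/(γ−1) = (7289 − 4449)/0.667 = 4261 J.
Step 2 (isochoric): W = 0 (constant volume).
W_total = 4261 + 0 = 4261 J.

W_total ≈ 4.26 kJ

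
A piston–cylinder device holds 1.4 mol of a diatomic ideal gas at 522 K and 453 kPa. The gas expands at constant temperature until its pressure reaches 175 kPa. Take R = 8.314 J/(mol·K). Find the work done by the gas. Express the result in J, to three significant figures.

Isothermal process: W = nRT ln(V₂/V₁) = nRT ln(P₁/P₂).
W = (1.4)(8.314)(522) × ln(453/175)
  = 6076 × ln(2.589) = 6076 × 0.9511
W_by_gas = 5779 J.

W ≈ 5780 J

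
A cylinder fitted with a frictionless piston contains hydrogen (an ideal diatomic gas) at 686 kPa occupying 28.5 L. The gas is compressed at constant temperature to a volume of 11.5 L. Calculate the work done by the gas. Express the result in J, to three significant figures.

W ≈ -17700 J

Isothermal: W = nRT ln(V₂/V₁) = P₁V₁ ln(V₂/V₁).
P₁V₁ = (686 kPa)(28.5 L) = 19551 J.
W = 19551 × ln(11.5/28.5) = 19551 × -0.9076
W_by_gas = -17744 J.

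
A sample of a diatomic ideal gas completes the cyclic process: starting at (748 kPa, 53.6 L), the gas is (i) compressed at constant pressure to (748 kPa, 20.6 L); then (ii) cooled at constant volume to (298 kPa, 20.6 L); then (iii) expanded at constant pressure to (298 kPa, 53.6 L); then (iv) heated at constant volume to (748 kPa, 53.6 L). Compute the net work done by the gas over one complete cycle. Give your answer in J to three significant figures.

W_net ≈ -14800 J

Constant-volume legs do no work.
W(i) = (748)(20.6 − 53.6) = -24684 J; W(iii) = (298)(53.6 − 20.6) = 9834 J.
W_net = -24684 + 9834 = -14850 J (the counter-clockwise enclosed area).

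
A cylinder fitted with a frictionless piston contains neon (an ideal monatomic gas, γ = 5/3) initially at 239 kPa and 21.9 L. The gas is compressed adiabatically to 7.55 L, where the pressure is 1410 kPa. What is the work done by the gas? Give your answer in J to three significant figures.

Adiabatic: W = (P₁V₁ − P₂V₂)/(γ − 1) with γ = 5/3.
P₁V₁ = 5234 J, P₂V₂ = 10646 J.
W = (5234 − 10646) / 0.6667 = -8117 J.

W ≈ -8120 J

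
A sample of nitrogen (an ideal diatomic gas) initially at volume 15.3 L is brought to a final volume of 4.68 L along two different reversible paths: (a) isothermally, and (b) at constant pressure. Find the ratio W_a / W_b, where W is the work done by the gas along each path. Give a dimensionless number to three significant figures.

Path (a) isothermal: W = P₁V₁ ln(V₂/V₁) → W_a/(P₁V₁) = -1.185.
Path (b) isobaric: W = P₁(V₂ − V₁) → W_b/(P₁V₁) = -0.6941.
W_a / W_b = -1.185 / -0.6941 = 1.707.

W_a / W_b ≈ 1.71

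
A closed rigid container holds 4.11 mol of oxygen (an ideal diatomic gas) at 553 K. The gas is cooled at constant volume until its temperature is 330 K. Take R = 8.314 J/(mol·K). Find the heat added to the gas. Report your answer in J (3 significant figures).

Q ≈ -19100 J

Constant volume ⇒ W = 0, so Q = ΔU = nCᵥΔT with Cᵥ = 5R/2 = 20.79 J/(mol·K).
ΔU = (4.11)(20.79)(330 − 553) = -19050 J.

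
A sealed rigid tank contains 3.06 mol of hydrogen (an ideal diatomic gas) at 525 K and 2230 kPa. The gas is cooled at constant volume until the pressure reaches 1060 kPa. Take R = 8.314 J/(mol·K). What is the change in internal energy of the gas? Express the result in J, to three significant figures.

Constant volume ⇒ W = 0, so Q = ΔU = nCᵥΔT with Cᵥ = 5R/2 = 20.79 J/(mol·K).
At constant V, T₂/T₁ = P₂/P₁ ⇒ ΔT = T₁(P₂/P₁ − 1) = 525·(1060/2230 − 1) = -275.4 K.
ΔU = (3.06)(20.79)(-275.4) = -17519 J.

ΔU ≈ -17500 J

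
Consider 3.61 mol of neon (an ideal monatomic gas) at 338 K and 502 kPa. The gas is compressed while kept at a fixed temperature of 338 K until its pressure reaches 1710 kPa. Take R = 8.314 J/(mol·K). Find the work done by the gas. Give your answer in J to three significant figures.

Isothermal process: W = nRT ln(V₂/V₁) = nRT ln(P₁/P₂).
W = (3.61)(8.314)(338) × ln(502/1710)
  = 10145 × ln(0.2936) = 10145 × -1.226
W_by_gas = -12434 J.

W ≈ -12400 J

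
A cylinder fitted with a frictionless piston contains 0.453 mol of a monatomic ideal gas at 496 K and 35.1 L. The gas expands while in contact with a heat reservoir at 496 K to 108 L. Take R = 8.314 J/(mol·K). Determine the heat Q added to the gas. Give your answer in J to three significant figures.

Q ≈ 2100 J

Isothermal ⇒ ΔU = 0, so Q = W = nRT ln(V₂/V₁).
Q = (0.453)(8.314)(496) ln(108/35.1) = 1868 × 1.124 = 2100 J.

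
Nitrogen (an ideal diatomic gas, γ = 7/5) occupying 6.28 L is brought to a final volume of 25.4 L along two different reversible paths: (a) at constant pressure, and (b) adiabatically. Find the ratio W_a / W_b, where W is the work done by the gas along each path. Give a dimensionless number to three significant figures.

W_a / W_b ≈ 2.84

Path (a) isobaric: W = P₁(V₂ − V₁) → W_a/(P₁V₁) = 3.045.
Path (b) adiabatic: W = P₁V₁(1 − (V₁/V₂)^(γ−1))/(γ−1) → W_b/(P₁V₁) = 1.07.
W_a / W_b = 3.045 / 1.07 = 2.844.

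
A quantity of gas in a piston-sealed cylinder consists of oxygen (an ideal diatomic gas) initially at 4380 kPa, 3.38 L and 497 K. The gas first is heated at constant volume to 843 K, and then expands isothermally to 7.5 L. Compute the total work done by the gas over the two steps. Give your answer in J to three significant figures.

Step 1 (isochoric): W = 0 (constant volume).
After step 1: P = 7429 kPa (V unchanged).
Step 2 (isothermal): W = P₁V₁ ln(V₂/V₁) = (25111) ln(7.5/3.38) = 20014 J.
W_total = 0 + 20014 = 20014 J.

W_total ≈ 20000 J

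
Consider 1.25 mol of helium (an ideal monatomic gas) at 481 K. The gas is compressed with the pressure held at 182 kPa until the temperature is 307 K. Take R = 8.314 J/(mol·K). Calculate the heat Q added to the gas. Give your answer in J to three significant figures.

Isobaric: W = nRΔT = (1.25)(8.314)(-174) = -1808 J.
ΔU = nCᵥΔT with Cᵥ = 3R/2: ΔU = (1.25)(12.47)(-174) = -2712 J.
Q = ΔU + W = -2712 − 1808 = -4521 J.

Q ≈ -4520 J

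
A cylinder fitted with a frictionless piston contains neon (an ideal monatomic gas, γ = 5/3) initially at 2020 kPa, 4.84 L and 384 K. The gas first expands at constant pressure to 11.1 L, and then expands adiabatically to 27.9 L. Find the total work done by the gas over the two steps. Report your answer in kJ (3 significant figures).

Step 1 (isobaric): W = PΔV = (2020 kPa)(11.1 − 4.84 L) = 12645 J.
After step 1: P = 2020 kPa, V = 11.1 L, T = 880.7 K.
Step 2 (adiabatic): W = (P₁V₁ − P₂V₂)/(γ−1) = (22422 − 12129)/0.667 = 15440 J.
W_total = 12645 + 15440 = 28085 J.

W_total ≈ 28.1 kJ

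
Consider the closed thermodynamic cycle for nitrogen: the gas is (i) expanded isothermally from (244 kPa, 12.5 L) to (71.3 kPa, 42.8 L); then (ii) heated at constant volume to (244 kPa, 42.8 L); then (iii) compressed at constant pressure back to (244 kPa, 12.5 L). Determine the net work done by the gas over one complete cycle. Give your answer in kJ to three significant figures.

Leg (i): W = PᵢVᵢ ln(V_f/Vᵢ) = (3050) ln(42.8/12.5) = 3754 J.
Leg (ii): W = 0.
Leg (iii): W = PΔV = (244)(12.5 − 42.8) = -7393 J.
W_net = 3754 − 7393 = -3639 J.

W_net ≈ -3.64 kJ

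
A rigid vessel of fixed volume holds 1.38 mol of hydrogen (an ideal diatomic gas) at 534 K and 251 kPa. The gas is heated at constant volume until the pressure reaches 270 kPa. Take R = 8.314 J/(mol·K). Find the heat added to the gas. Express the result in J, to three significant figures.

Q ≈ 1160 J

Constant volume ⇒ W = 0, so Q = ΔU = nCᵥΔT with Cᵥ = 5R/2 = 20.79 J/(mol·K).
At constant V, T₂/T₁ = P₂/P₁ ⇒ ΔT = T₁(P₂/P₁ − 1) = 534·(270/251 − 1) = 40.42 K.
ΔU = (1.38)(20.79)(40.42) = 1159 J.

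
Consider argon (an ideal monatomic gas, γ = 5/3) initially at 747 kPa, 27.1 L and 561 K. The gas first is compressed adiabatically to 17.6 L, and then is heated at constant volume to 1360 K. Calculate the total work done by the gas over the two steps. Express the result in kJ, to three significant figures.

Step 1 (adiabatic): W = (P₁V₁ − P₂V₂)/(γ−1) = (20244 − 26994)/0.667 = -10125 J.
Step 2 (isochoric): W = 0 (constant volume).
W_total = -10125 + 0 = -10125 J.

W_total ≈ -10.1 kJ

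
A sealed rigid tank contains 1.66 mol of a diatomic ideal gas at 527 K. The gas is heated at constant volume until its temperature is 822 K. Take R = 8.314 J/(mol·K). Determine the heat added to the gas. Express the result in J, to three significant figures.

Q ≈ 10200 J

Constant volume ⇒ W = 0, so Q = ΔU = nCᵥΔT with Cᵥ = 5R/2 = 20.79 J/(mol·K).
ΔU = (1.66)(20.79)(822 − 527) = 10178 J.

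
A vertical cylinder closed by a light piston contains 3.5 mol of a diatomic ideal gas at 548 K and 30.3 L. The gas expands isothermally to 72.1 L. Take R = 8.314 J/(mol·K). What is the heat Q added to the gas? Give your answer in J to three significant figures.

Isothermal ⇒ ΔU = 0, so Q = W = nRT ln(V₂/V₁).
Q = (3.5)(8.314)(548) ln(72.1/30.3) = 15946 × 0.8669 = 13824 J.

Q ≈ 13800 J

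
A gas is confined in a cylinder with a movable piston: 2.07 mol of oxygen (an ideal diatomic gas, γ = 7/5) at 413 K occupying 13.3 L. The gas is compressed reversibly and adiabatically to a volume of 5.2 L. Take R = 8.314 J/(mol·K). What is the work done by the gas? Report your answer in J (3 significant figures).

Adiabatic: TV^(γ−1) = const with γ = 7/5.
T₂ = T₁ (V₁/V₂)^(γ−1) = 413 × (13.3/5.2)^0.4 = 413 × 1.456 = 601.3 K.
W_by = nCᵥ(T₁ − T₂) = (2.07)(20.79)(413 − 601.3) = -8101 J.

W ≈ -8100 J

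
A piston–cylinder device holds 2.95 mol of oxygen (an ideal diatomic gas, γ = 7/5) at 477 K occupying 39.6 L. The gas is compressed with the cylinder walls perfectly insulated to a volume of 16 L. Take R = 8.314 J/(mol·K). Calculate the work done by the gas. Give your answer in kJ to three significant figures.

W ≈ -12.8 kJ

Adiabatic: TV^(γ−1) = const with γ = 7/5.
T₂ = T₁ (V₁/V₂)^(γ−1) = 477 × (39.6/16)^0.4 = 477 × 1.437 = 685.4 K.
W_by = nCᵥ(T₁ − T₂) = (2.95)(20.79)(477 − 685.4) = -12779 J.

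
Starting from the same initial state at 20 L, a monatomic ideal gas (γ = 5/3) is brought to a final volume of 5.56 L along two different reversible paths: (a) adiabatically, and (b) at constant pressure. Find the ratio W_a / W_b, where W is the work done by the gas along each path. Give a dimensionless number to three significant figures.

Path (a) adiabatic: W = P₁V₁(1 − (V₁/V₂)^(γ−1))/(γ−1) → W_a/(P₁V₁) = -2.022.
Path (b) isobaric: W = P₁(V₂ − V₁) → W_b/(P₁V₁) = -0.722.
W_a / W_b = -2.022 / -0.722 = 2.8.

W_a / W_b ≈ 2.80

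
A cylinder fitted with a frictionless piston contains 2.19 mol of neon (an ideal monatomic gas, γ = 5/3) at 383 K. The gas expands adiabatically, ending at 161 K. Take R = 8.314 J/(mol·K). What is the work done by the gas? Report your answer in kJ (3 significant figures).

Adiabatic ⇒ Q = 0, so W_by = −ΔU = nCᵥ(T₁ − T₂).
Cᵥ = 3R/2 = 12.47 J/(mol·K).
W = (2.19)(12.47)(383 − 161) = 6063 J.

W ≈ 6.06 kJ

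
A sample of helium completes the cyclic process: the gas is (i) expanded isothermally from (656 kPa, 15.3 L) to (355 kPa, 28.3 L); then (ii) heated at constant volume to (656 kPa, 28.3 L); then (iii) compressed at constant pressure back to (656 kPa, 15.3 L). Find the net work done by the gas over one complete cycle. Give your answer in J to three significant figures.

W_net ≈ -2360 J

Leg (i): W = PᵢVᵢ ln(V_f/Vᵢ) = (10037) ln(28.3/15.3) = 6173 J.
Leg (ii): W = 0.
Leg (iii): W = PΔV = (656)(15.3 − 28.3) = -8528 J.
W_net = 6173 − 8528 = -2355 J.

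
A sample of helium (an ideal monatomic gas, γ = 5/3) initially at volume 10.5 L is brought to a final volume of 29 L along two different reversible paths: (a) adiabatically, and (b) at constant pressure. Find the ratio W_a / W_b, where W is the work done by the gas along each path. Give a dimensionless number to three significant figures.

W_a / W_b ≈ 0.419

Path (a) adiabatic: W = P₁V₁(1 − (V₁/V₂)^(γ−1))/(γ−1) → W_a/(P₁V₁) = 0.738.
Path (b) isobaric: W = P₁(V₂ − V₁) → W_b/(P₁V₁) = 1.762.
W_a / W_b = 0.738 / 1.762 = 0.4189.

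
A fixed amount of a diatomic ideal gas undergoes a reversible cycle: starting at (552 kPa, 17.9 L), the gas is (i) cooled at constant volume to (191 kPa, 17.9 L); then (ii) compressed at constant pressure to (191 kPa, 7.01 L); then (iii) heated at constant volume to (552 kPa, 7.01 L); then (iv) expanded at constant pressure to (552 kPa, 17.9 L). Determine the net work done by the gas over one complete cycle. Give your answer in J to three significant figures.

Constant-volume legs do no work.
W(ii) = (191)(7.01 − 17.9) = -2080 J; W(iv) = (552)(17.9 − 7.01) = 6011 J.
W_net = -2080 + 6011 = 3931 J (the clockwise enclosed area).

W_net ≈ 3930 J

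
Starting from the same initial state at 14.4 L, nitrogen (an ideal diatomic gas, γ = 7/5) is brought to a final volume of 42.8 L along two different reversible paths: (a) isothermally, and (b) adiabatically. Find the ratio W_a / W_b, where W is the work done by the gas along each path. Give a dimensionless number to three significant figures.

W_a / W_b ≈ 1.23

Path (a) isothermal: W = P₁V₁ ln(V₂/V₁) → W_a/(P₁V₁) = 1.089.
Path (b) adiabatic: W = P₁V₁(1 − (V₁/V₂)^(γ−1))/(γ−1) → W_b/(P₁V₁) = 0.883.
W_a / W_b = 1.089 / 0.883 = 1.234.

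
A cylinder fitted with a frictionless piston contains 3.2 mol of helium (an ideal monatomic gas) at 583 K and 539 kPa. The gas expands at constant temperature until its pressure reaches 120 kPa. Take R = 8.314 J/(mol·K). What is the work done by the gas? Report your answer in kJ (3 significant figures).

W ≈ 23.3 kJ

Isothermal process: W = nRT ln(V₂/V₁) = nRT ln(P₁/P₂).
W = (3.2)(8.314)(583) × ln(539/120)
  = 15511 × ln(4.492) = 15511 × 1.502
W_by_gas = 23300 J.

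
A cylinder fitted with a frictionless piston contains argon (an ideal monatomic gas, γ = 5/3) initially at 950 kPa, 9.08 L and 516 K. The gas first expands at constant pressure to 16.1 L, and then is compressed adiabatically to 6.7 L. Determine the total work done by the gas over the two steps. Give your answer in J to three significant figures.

W_total ≈ -11500 J

Step 1 (isobaric): W = PΔV = (950 kPa)(16.1 − 9.08 L) = 6669 J.
After step 1: P = 950 kPa, V = 16.1 L, T = 914.9 K.
Step 2 (adiabatic): W = (P₁V₁ − P₂V₂)/(γ−1) = (15295 − 27440)/0.667 = -18217 J.
W_total = 6669 − 18217 = -11548 J.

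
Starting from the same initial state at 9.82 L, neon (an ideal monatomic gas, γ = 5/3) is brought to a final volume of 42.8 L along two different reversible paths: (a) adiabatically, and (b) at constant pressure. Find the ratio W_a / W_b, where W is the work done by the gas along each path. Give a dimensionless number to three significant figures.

W_a / W_b ≈ 0.279

Path (a) adiabatic: W = P₁V₁(1 − (V₁/V₂)^(γ−1))/(γ−1) → W_a/(P₁V₁) = 0.9378.
Path (b) isobaric: W = P₁(V₂ − V₁) → W_b/(P₁V₁) = 3.358.
W_a / W_b = 0.9378 / 3.358 = 0.2792.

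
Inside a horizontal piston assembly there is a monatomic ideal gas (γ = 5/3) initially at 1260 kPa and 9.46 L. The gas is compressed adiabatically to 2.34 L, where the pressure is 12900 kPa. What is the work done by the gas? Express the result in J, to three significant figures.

Adiabatic: W = (P₁V₁ − P₂V₂)/(γ − 1) with γ = 5/3.
P₁V₁ = 11920 J, P₂V₂ = 30186 J.
W = (11920 − 30186) / 0.6667 = -27400 J.

W ≈ -27400 J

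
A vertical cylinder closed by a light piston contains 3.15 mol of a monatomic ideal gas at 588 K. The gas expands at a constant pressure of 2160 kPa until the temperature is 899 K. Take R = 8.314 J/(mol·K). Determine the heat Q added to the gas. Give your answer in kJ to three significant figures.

Isobaric: W = nRΔT = (3.15)(8.314)(311) = 8145 J.
ΔU = nCᵥΔT with Cᵥ = 3R/2: ΔU = (3.15)(12.47)(311) = 12217 J.
Q = ΔU + W = 12217 + 8145 = 20362 J.

Q ≈ 20.4 kJ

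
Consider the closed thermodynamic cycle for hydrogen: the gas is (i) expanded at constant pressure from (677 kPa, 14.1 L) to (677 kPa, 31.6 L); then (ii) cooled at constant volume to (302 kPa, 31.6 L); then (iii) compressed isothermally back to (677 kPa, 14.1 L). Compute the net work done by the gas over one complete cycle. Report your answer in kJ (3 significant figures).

W_net ≈ 4.15 kJ

Leg (i): W = PΔV = (677)(31.6 − 14.1) = 11848 J.
Leg (ii): W = 0.
Leg (iii): W = PᵢVᵢ ln(V_f/Vᵢ) = (9543) ln(14.1/31.6) = -7701 J.
W_net = 11848 − 7701 = 4146 J.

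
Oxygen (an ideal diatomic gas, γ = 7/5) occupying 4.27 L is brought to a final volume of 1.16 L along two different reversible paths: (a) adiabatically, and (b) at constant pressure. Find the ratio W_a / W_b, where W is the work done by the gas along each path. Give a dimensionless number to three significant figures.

W_a / W_b ≈ 2.35

Path (a) adiabatic: W = P₁V₁(1 − (V₁/V₂)^(γ−1))/(γ−1) → W_a/(P₁V₁) = -1.71.
Path (b) isobaric: W = P₁(V₂ − V₁) → W_b/(P₁V₁) = -0.7283.
W_a / W_b = -1.71 / -0.7283 = 2.348.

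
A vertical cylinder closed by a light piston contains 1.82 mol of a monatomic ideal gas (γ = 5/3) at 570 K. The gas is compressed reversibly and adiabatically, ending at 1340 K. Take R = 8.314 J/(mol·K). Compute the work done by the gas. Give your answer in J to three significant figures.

Adiabatic ⇒ Q = 0, so W_by = −ΔU = nCᵥ(T₁ − T₂).
Cᵥ = 3R/2 = 12.47 J/(mol·K).
W = (1.82)(12.47)(570 − 1340) = -17477 J.

W ≈ -17500 J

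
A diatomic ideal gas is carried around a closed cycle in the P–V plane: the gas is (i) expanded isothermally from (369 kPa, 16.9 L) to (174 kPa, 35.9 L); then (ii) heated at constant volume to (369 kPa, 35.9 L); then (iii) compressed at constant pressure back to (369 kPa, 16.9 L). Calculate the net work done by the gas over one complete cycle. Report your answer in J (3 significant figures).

Leg (i): W = PᵢVᵢ ln(V_f/Vᵢ) = (6236) ln(35.9/16.9) = 4698 J.
Leg (ii): W = 0.
Leg (iii): W = PΔV = (369)(16.9 − 35.9) = -7011 J.
W_net = 4698 − 7011 = -2313 J.

W_net ≈ -2310 J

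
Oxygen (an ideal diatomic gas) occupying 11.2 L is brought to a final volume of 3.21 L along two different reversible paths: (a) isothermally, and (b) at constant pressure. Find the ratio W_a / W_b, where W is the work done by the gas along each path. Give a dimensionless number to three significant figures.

W_a / W_b ≈ 1.75

Path (a) isothermal: W = P₁V₁ ln(V₂/V₁) → W_a/(P₁V₁) = -1.25.
Path (b) isobaric: W = P₁(V₂ − V₁) → W_b/(P₁V₁) = -0.7134.
W_a / W_b = -1.25 / -0.7134 = 1.752.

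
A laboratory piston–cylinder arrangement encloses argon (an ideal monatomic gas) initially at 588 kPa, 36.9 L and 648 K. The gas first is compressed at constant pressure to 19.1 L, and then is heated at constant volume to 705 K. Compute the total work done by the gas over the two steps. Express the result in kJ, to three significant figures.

Step 1 (isobaric): W = PΔV = (588 kPa)(19.1 − 36.9 L) = -10466 J.
Step 2 (isochoric): W = 0 (constant volume).
W_total = -10466 + 0 = -10466 J.

W_total ≈ -10.5 kJ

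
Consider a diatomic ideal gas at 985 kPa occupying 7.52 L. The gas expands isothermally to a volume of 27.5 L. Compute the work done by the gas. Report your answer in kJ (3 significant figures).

W ≈ 9.60 kJ

Isothermal: W = nRT ln(V₂/V₁) = P₁V₁ ln(V₂/V₁).
P₁V₁ = (985 kPa)(7.52 L) = 7407 J.
W = 7407 × ln(27.5/7.52) = 7407 × 1.297
W_by_gas = 9604 J.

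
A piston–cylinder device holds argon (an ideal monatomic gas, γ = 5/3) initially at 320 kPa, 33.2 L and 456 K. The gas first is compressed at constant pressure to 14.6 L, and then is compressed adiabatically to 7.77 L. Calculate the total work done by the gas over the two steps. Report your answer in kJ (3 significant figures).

W_total ≈ -9.62 kJ

Step 1 (isobaric): W = PΔV = (320 kPa)(14.6 − 33.2 L) = -5952 J.
After step 1: P = 320 kPa, V = 14.6 L, T = 200.5 K.
Step 2 (adiabatic): W = (P₁V₁ − P₂V₂)/(γ−1) = (4672 − 7114)/0.667 = -3663 J.
W_total = -5952 − 3663 = -9615 J.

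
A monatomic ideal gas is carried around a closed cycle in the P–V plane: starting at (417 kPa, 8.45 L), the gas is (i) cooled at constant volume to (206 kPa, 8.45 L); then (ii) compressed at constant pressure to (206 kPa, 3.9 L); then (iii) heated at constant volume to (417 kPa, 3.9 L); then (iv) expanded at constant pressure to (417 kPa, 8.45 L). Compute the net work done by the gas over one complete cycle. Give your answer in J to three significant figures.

W_net ≈ 960 J

Constant-volume legs do no work.
W(ii) = (206)(3.9 − 8.45) = -937.3 J; W(iv) = (417)(8.45 − 3.9) = 1897 J.
W_net = -937.3 + 1897 = 960 J (the clockwise enclosed area).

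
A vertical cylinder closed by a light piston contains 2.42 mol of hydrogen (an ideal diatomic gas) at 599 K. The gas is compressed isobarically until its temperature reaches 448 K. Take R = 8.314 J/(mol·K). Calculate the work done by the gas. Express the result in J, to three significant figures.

Isobaric: W = P ΔV = nR ΔT.
W = (2.42)(8.314)(448 − 599) = -3038 J.

W ≈ -3040 J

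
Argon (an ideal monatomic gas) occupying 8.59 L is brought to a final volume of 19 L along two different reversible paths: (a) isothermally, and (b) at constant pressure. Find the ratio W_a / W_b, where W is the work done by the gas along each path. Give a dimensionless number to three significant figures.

Path (a) isothermal: W = P₁V₁ ln(V₂/V₁) → W_a/(P₁V₁) = 0.7938.
Path (b) isobaric: W = P₁(V₂ − V₁) → W_b/(P₁V₁) = 1.212.
W_a / W_b = 0.7938 / 1.212 = 0.6551.

W_a / W_b ≈ 0.655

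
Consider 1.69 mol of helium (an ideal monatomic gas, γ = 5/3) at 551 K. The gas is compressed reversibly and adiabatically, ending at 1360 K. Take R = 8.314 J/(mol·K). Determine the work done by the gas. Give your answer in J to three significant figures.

W ≈ -17100 J

Adiabatic ⇒ Q = 0, so W_by = −ΔU = nCᵥ(T₁ − T₂).
Cᵥ = 3R/2 = 12.47 J/(mol·K).
W = (1.69)(12.47)(551 − 1360) = -17050 J.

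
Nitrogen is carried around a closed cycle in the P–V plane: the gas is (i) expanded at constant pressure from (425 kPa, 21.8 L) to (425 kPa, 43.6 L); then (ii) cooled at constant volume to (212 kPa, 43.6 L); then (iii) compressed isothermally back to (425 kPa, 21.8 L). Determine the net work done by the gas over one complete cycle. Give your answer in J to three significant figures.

Leg (i): W = PΔV = (425)(43.6 − 21.8) = 9265 J.
Leg (ii): W = 0.
Leg (iii): W = PᵢVᵢ ln(V_f/Vᵢ) = (9243) ln(21.8/43.6) = -6407 J.
W_net = 9265 − 6407 = 2858 J.

W_net ≈ 2860 J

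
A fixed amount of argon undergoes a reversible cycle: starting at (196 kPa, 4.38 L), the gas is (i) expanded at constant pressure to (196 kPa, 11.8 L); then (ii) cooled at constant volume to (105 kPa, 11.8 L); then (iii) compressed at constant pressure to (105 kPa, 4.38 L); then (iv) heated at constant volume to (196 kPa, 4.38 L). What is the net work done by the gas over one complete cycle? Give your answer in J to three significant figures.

W_net ≈ 675 J

Constant-volume legs do no work.
W(i) = (196)(11.8 − 4.38) = 1454 J; W(iii) = (105)(4.38 − 11.8) = -779.1 J.
W_net = 1454 − 779.1 = 675.2 J (the clockwise enclosed area).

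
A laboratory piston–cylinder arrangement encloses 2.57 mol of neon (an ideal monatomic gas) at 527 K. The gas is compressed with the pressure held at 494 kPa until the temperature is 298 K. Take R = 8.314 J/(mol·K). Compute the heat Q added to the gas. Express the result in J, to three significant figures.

Isobaric: W = nRΔT = (2.57)(8.314)(-229) = -4893 J.
ΔU = nCᵥΔT with Cᵥ = 3R/2: ΔU = (2.57)(12.47)(-229) = -7340 J.
Q = ΔU + W = -7340 − 4893 = -12233 J.

Q ≈ -12200 J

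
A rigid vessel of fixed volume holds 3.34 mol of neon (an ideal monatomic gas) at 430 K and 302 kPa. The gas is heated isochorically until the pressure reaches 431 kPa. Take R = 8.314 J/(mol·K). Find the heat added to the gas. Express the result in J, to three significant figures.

Constant volume ⇒ W = 0, so Q = ΔU = nCᵥΔT with Cᵥ = 3R/2 = 12.47 J/(mol·K).
At constant V, T₂/T₁ = P₂/P₁ ⇒ ΔT = T₁(P₂/P₁ − 1) = 430·(431/302 − 1) = 183.7 K.
ΔU = (3.34)(12.47)(183.7) = 7651 J.

Q ≈ 7650 J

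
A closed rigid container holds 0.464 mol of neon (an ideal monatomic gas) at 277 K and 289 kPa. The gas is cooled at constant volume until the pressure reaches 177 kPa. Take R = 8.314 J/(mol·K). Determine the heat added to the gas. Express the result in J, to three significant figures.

Constant volume ⇒ W = 0, so Q = ΔU = nCᵥΔT with Cᵥ = 3R/2 = 12.47 J/(mol·K).
At constant V, T₂/T₁ = P₂/P₁ ⇒ ΔT = T₁(P₂/P₁ − 1) = 277·(177/289 − 1) = -107.3 K.
ΔU = (0.464)(12.47)(-107.3) = -621.2 J.

Q ≈ -621 J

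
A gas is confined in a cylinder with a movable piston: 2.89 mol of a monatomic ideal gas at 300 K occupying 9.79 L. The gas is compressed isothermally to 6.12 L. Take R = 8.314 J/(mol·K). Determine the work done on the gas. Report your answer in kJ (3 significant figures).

Isothermal: W = nRT ln(V₂/V₁).
W = (2.89)(8.314)(300) × ln(6.12/9.79)
  = 7208 × -0.4698
W_by_gas = -3386 J; work on gas = −W_by = 3386 J.

W ≈ 3.39 kJ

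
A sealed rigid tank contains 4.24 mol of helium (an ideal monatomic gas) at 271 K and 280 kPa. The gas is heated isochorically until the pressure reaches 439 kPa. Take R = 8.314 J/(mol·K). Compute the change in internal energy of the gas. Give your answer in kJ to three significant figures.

Constant volume ⇒ W = 0, so Q = ΔU = nCᵥΔT with Cᵥ = 3R/2 = 12.47 J/(mol·K).
At constant V, T₂/T₁ = P₂/P₁ ⇒ ΔT = T₁(P₂/P₁ − 1) = 271·(439/280 − 1) = 153.9 K.
ΔU = (4.24)(12.47)(153.9) = 8137 J.

ΔU ≈ 8.14 kJ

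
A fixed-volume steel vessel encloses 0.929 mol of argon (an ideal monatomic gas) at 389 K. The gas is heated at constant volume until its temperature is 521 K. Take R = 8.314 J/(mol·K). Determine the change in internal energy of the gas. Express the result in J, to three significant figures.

Constant volume ⇒ W = 0, so Q = ΔU = nCᵥΔT with Cᵥ = 3R/2 = 12.47 J/(mol·K).
ΔU = (0.929)(12.47)(521 − 389) = 1529 J.

ΔU ≈ 1530 J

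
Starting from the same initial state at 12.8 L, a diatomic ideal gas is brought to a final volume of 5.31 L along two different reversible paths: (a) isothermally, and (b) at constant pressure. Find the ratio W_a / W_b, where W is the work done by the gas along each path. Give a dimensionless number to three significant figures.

W_a / W_b ≈ 1.50

Path (a) isothermal: W = P₁V₁ ln(V₂/V₁) → W_a/(P₁V₁) = -0.8799.
Path (b) isobaric: W = P₁(V₂ − V₁) → W_b/(P₁V₁) = -0.5852.
W_a / W_b = -0.8799 / -0.5852 = 1.504.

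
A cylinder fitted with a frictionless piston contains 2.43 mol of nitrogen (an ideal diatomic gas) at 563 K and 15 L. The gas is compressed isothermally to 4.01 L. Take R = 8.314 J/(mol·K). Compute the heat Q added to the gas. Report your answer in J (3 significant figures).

Q ≈ -15000 J

Isothermal ⇒ ΔU = 0, so Q = W = nRT ln(V₂/V₁).
Q = (2.43)(8.314)(563) ln(4.01/15) = 11374 × -1.319 = -15006 J.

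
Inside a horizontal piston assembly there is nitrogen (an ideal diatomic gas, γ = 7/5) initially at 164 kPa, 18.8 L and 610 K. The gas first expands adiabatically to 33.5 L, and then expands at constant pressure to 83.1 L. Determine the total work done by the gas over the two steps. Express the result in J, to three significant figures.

W_total ≈ 5210 J

Step 1 (adiabatic): W = (P₁V₁ − P₂V₂)/(γ−1) = (3083 − 2447)/0.4 = 1590 J.
After step 1: P = 73.05 kPa, V = 33.5 L, T = 484.1 K.
Step 2 (isobaric): W = PΔV = (73.05 kPa)(83.1 − 33.5 L) = 3623 J.
W_total = 1590 + 3623 = 5213 J.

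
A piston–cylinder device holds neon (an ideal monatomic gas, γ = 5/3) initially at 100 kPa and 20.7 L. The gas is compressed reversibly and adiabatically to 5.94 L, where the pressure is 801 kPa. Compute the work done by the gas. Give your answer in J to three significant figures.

Adiabatic: W = (P₁V₁ − P₂V₂)/(γ − 1) with γ = 5/3.
P₁V₁ = 2070 J, P₂V₂ = 4758 J.
W = (2070 − 4758) / 0.6667 = -4032 J.

W ≈ -4030 J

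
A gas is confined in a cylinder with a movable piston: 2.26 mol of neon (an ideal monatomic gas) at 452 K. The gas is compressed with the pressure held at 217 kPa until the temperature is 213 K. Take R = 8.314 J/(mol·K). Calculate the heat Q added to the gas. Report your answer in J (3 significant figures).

Isobaric: W = nRΔT = (2.26)(8.314)(-239) = -4491 J.
ΔU = nCᵥΔT with Cᵥ = 3R/2: ΔU = (2.26)(12.47)(-239) = -6736 J.
Q = ΔU + W = -6736 − 4491 = -11227 J.

Q ≈ -11200 J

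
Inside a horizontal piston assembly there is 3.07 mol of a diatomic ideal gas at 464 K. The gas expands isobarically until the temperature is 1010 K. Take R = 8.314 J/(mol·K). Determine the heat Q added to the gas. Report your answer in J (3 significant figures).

Q ≈ 48800 J

Isobaric: W = nRΔT = (3.07)(8.314)(546) = 13936 J.
ΔU = nCᵥΔT with Cᵥ = 5R/2: ΔU = (3.07)(20.79)(546) = 34840 J.
Q = ΔU + W = 34840 + 13936 = 48776 J.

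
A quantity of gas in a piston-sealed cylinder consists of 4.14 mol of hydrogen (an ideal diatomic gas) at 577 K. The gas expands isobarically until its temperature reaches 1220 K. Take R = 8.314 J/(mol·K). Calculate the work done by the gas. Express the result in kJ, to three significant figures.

Isobaric: W = P ΔV = nR ΔT.
W = (4.14)(8.314)(1220 − 577) = 22132 J.

W ≈ 22.1 kJ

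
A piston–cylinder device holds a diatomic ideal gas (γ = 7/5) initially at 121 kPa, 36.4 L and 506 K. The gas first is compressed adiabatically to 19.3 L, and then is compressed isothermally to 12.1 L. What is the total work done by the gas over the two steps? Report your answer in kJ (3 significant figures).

W_total ≈ -5.83 kJ

Step 1 (adiabatic): W = (P₁V₁ − P₂V₂)/(γ−1) = (4404 − 5677)/0.4 = -3181 J.
After step 1: P = 294.1 kPa, V = 19.3 L, T = 652.2 K.
Step 2 (isothermal): W = P₁V₁ ln(V₂/V₁) = (5677) ln(12.1/19.3) = -2651 J.
W_total = -3181 − 2651 = -5832 J.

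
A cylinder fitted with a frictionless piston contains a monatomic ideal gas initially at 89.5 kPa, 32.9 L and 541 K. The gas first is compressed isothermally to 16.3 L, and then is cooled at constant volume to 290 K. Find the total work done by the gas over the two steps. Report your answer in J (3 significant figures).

Step 1 (isothermal): W = P₁V₁ ln(V₂/V₁) = (2945) ln(16.3/32.9) = -2068 J.
Step 2 (isochoric): W = 0 (constant volume).
W_total = -2068 + 0 = -2068 J.

W_total ≈ -2070 J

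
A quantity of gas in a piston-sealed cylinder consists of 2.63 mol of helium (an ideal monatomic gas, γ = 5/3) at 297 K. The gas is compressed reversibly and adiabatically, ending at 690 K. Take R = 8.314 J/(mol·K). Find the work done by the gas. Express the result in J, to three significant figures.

W ≈ -12900 J

Adiabatic ⇒ Q = 0, so W_by = −ΔU = nCᵥ(T₁ − T₂).
Cᵥ = 3R/2 = 12.47 J/(mol·K).
W = (2.63)(12.47)(297 − 690) = -12890 J.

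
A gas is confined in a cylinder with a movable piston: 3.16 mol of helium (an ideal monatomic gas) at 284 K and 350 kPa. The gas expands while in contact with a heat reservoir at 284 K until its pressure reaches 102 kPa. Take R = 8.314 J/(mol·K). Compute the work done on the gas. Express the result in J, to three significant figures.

W ≈ -9200 J

Isothermal process: W = nRT ln(V₂/V₁) = nRT ln(P₁/P₂).
W = (3.16)(8.314)(284) × ln(350/102)
  = 7461 × ln(3.431) = 7461 × 1.233
W_by_gas = 9200 J; work on gas = −W_by = -9200 J.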